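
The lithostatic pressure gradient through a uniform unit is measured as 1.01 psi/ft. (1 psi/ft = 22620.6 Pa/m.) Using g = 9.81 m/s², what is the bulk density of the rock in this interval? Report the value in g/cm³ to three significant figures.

2.33 g/cm³

ρ = (dP/dz)/g = 1.01 psi/ft / 9.81 m/s² = 22847 Pa/m / 9.81 m/s² = 2328.9 kg/m³
= 2.329 g/cm³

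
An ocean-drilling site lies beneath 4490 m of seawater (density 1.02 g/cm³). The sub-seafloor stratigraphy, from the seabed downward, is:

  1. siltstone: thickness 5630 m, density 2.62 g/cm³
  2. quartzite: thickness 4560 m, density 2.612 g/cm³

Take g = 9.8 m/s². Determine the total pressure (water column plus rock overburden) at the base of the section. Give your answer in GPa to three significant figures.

seawater: 1020 kg/m³ × 9.8 m/s² × 4490 m = 4.488×10^7 Pa = 0.04488 GPa
siltstone: 2620 kg/m³ × 9.8 m/s² × 5630 m = 1.446×10^8 Pa = 0.1446 GPa
quartzite: 2612 kg/m³ × 9.8 m/s² × 4560 m = 1.167×10^8 Pa = 0.1167 GPa
Total = 0.04488 + 0.1446 + 0.1167 = 0.30616 GPa

0.306 GPa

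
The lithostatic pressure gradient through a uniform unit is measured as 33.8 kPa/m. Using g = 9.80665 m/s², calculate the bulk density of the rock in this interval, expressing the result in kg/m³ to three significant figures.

ρ = (dP/dz)/g = 33.8 kPa/m / 9.80665 m/s² = 33800 Pa/m / 9.80665 m/s² = 3446.6 kg/m³

3450 kg/m³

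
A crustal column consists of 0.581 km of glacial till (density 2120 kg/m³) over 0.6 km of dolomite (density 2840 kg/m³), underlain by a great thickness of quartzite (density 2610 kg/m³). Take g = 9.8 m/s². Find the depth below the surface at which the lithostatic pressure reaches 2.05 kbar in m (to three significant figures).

8070 m

Pressure at base of upper layers: 2120×9.8×581 + 2840×9.8×600 = 2.877×10^7 Pa = 0.2877 kbar
Remaining pressure to be supplied by quartzite: 2.050×10^8 − 2.877×10^7 = 1.762×10^8 Pa
Additional depth in quartzite = 1.762×10^8 Pa / (2610 kg/m³ × 9.8 m/s²) = 6889.9 m
Total depth = 1181 m + 6889.9 m = 8070.9 m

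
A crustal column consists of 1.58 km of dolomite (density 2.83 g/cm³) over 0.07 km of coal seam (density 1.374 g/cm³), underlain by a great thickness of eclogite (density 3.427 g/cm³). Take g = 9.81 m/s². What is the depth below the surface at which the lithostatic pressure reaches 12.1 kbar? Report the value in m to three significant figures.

36300 m

Pressure at base of upper layers: 2830×9.81×1580 + 1374×9.81×70 = 4.481×10^7 Pa = 0.4481 kbar
Remaining pressure to be supplied by eclogite: 1.210×10^9 − 4.481×10^7 = 1.165×10^9 Pa
Additional depth in eclogite = 1.165×10^9 Pa / (3427 kg/m³ × 9.81 m/s²) = 34659 m
Total depth = 1650 m + 34659 m = 36309 m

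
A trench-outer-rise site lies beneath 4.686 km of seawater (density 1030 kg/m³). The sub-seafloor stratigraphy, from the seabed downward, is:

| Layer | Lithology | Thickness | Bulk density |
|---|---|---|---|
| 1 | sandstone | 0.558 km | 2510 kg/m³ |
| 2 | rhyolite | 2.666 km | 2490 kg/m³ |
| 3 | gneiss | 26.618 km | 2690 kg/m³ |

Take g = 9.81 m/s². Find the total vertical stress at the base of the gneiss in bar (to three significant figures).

seawater: 1030 kg/m³ × 9.81 m/s² × 4686 m = 4.735×10^7 Pa = 473.5 bar
sandstone: 2510 kg/m³ × 9.81 m/s² × 558 m = 1.374×10^7 Pa = 137.4 bar
rhyolite: 2490 kg/m³ × 9.81 m/s² × 2666 m = 6.512×10^7 Pa = 651.2 bar
gneiss: 2690 kg/m³ × 9.81 m/s² × 26618 m = 7.024×10^8 Pa = 7024 bar
Total = 473.5 + 137.4 + 651.2 + 7024 = 8286.3 bar

8290 bar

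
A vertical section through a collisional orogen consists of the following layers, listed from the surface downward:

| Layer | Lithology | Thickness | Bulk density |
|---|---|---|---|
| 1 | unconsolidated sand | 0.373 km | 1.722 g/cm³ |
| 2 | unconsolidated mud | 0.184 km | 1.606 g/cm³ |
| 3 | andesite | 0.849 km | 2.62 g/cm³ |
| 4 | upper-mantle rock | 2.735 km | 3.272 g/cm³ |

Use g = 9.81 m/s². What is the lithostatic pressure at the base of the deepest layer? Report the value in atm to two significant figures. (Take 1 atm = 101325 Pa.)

1200 atm

unconsolidated sand: 1722 kg/m³ × 9.81 m/s² × 373 m = 6.301×10^6 Pa = 62.19 atm
unconsolidated mud: 1606 kg/m³ × 9.81 m/s² × 184 m = 2.899×10^6 Pa = 28.61 atm
andesite: 2620 kg/m³ × 9.81 m/s² × 849 m = 2.182×10^7 Pa = 215.4 atm
upper-mantle rock: 3272 kg/m³ × 9.81 m/s² × 2735 m = 8.779×10^7 Pa = 866.4 atm
Total = 62.19 + 28.61 + 215.4 + 866.4 = 1172.6 atm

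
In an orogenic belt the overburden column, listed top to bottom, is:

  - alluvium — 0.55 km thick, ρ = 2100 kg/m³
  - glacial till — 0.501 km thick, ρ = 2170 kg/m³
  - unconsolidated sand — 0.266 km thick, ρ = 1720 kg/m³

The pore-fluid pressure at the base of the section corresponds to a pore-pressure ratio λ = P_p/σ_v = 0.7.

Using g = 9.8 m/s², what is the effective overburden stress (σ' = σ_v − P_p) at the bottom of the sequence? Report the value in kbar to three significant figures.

Overburden (lithostatic) stress σ_v:
alluvium: 2100 kg/m³ × 9.8 m/s² × 550 m = 1.132×10^7 Pa = 11.32 MPa
glacial till: 2170 kg/m³ × 9.8 m/s² × 501 m = 1.065×10^7 Pa = 10.65 MPa
unconsolidated sand: 1720 kg/m³ × 9.8 m/s² × 266 m = 4.484×10^6 Pa = 4.484 MPa
Total = 11.32 + 10.65 + 4.484 = 26.457 MPa
Pore pressure P_p = λ·σ_v = 0.7 × 26.46 MPa = 18.52 MPa
Effective stress σ' = σ_v − P_p = 26.46 − 18.52 = 7.9371 MPa = 0.079371 kbar

0.0794 kbar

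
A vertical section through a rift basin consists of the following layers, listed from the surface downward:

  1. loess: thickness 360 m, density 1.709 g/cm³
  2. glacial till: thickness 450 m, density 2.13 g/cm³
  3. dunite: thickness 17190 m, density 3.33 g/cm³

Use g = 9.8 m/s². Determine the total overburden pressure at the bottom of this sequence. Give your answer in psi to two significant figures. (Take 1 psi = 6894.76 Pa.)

84000 psi

loess: 1709 kg/m³ × 9.8 m/s² × 360 m = 6.029×10^6 Pa = 874.5 psi
glacial till: 2130 kg/m³ × 9.8 m/s² × 450 m = 9.393×10^6 Pa = 1362 psi
dunite: 3330 kg/m³ × 9.8 m/s² × 17190 m = 5.610×10^8 Pa = 81363 psi
Total = 874.5 + 1362 + 81363 = 83600 psi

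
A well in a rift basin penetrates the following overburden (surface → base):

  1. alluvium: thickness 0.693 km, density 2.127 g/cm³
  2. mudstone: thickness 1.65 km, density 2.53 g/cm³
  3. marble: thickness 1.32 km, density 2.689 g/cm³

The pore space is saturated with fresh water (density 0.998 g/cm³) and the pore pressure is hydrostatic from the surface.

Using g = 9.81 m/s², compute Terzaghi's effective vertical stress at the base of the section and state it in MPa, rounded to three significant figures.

54.4 MPa

Overburden (lithostatic) stress σ_v:
alluvium: 2127 kg/m³ × 9.81 m/s² × 693 m = 1.446×10^7 Pa = 14.46 MPa
mudstone: 2530 kg/m³ × 9.81 m/s² × 1650 m = 4.095×10^7 Pa = 40.95 MPa
marble: 2689 kg/m³ × 9.81 m/s² × 1320 m = 3.482×10^7 Pa = 34.82 MPa
Total = 14.46 + 40.95 + 34.82 = 90.232 MPa
Pore pressure P_p = 998 kg/m³ × 9.81 m/s² × 3663 m = 3.586×10^7 Pa = 35.86 MPa
Effective stress σ' = σ_v − P_p = 90.23 − 35.86 = 54.370 MPa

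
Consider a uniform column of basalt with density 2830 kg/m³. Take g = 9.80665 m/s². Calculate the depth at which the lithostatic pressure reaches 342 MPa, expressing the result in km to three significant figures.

12.3 km

h = P/(ρg) = 342 MPa / (2830 kg/m³ × 9.80665 m/s²) = 3.420×10^8 Pa / 27753 Pa/m = 12323 m
= 12.323 km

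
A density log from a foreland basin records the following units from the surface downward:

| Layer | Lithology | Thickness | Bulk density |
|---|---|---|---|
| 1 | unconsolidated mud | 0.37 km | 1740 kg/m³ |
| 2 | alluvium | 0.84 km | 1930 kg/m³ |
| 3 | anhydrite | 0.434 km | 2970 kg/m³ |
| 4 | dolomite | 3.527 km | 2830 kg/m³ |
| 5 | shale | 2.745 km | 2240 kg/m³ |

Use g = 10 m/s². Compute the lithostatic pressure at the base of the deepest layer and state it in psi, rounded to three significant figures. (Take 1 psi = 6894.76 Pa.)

28500 psi

unconsolidated mud: 1740 kg/m³ × 10 m/s² × 370 m = 6.438×10^6 Pa = 933.8 psi
alluvium: 1930 kg/m³ × 10 m/s² × 840 m = 1.621×10^7 Pa = 2351 psi
anhydrite: 2970 kg/m³ × 10 m/s² × 434 m = 1.289×10^7 Pa = 1870 psi
dolomite: 2830 kg/m³ × 10 m/s² × 3527 m = 9.981×10^7 Pa = 14477 psi
shale: 2240 kg/m³ × 10 m/s² × 2745 m = 6.149×10^7 Pa = 8918 psi
Total = 933.8 + 2351 + 1870 + 14477 + 8918 = 28550 psi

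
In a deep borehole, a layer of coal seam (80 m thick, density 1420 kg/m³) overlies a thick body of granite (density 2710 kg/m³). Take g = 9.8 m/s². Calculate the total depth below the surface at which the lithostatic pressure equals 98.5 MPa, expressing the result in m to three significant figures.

Pressure at base of upper layers: 1420×9.8×80 = 1.113×10^6 Pa = 1.113 MPa
Remaining pressure to be supplied by granite: 9.850×10^7 − 1.113×10^6 = 9.739×10^7 Pa
Additional depth in granite = 9.739×10^7 Pa / (2710 kg/m³ × 9.8 m/s²) = 3666.9 m
Total depth = 80 m + 3666.9 m = 3746.9 m

3750 m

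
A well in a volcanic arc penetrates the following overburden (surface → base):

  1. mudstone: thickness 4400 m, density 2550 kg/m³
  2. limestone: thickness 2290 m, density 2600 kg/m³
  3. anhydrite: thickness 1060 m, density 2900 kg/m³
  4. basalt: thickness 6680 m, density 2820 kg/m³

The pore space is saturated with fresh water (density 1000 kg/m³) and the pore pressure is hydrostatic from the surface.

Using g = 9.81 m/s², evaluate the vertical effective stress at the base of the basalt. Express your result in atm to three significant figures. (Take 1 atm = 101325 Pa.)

2390 atm

Overburden (lithostatic) stress σ_v:
mudstone: 2550 kg/m³ × 9.81 m/s² × 4400 m = 1.101×10^8 Pa = 110.1 MPa
limestone: 2600 kg/m³ × 9.81 m/s² × 2290 m = 5.841×10^7 Pa = 58.41 MPa
anhydrite: 2900 kg/m³ × 9.81 m/s² × 1060 m = 3.016×10^7 Pa = 30.16 MPa
basalt: 2820 kg/m³ × 9.81 m/s² × 6680 m = 1.848×10^8 Pa = 184.8 MPa
Total = 110.1 + 58.41 + 30.16 + 184.8 = 383.43 MPa
Pore pressure P_p = 1000 kg/m³ × 9.81 m/s² × 14430 m = 1.416×10^8 Pa = 141.6 MPa
Effective stress σ' = σ_v − P_p = 383.4 − 141.6 = 241.87 MPa = 2387.1 atm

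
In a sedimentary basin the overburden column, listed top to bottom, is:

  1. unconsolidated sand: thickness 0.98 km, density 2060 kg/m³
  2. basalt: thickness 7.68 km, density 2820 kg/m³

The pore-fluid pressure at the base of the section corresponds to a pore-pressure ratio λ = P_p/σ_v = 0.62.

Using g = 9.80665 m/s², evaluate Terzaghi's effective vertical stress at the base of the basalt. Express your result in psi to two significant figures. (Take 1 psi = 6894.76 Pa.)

Overburden (lithostatic) stress σ_v:
unconsolidated sand: 2060 kg/m³ × 9.80665 m/s² × 980 m = 1.980×10^7 Pa = 19.80 MPa
basalt: 2820 kg/m³ × 9.80665 m/s² × 7680 m = 2.124×10^8 Pa = 212.4 MPa
Total = 19.80 + 212.4 = 232.19 MPa
Pore pressure P_p = λ·σ_v = 0.62 × 232.2 MPa = 144.0 MPa
Effective stress σ' = σ_v − P_p = 232.2 − 144.0 = 88.231 MPa = 12797 psi

13000 psi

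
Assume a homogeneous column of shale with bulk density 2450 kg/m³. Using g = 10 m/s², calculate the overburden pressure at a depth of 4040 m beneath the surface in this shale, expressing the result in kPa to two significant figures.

shale: 2450 kg/m³ × 10 m/s² × 4040 m = 9.898×10^7 Pa = 98980 kPa

99000 kPa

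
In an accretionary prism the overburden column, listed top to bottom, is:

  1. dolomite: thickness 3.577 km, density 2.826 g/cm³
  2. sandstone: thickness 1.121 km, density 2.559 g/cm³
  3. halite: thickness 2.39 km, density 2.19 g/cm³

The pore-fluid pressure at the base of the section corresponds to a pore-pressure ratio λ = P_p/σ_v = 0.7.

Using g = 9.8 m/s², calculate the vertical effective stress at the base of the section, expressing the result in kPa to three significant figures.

Overburden (lithostatic) stress σ_v:
dolomite: 2826 kg/m³ × 9.8 m/s² × 3577 m = 9.906×10^7 Pa = 99.06 MPa
sandstone: 2559 kg/m³ × 9.8 m/s² × 1121 m = 2.811×10^7 Pa = 28.11 MPa
halite: 2190 kg/m³ × 9.8 m/s² × 2390 m = 5.129×10^7 Pa = 51.29 MPa
Total = 99.06 + 28.11 + 51.29 = 178.47 MPa
Pore pressure P_p = λ·σ_v = 0.7 × 178.5 MPa = 124.9 MPa
Effective stress σ' = σ_v − P_p = 178.5 − 124.9 = 53.541 MPa = 53541 kPa

53500 kPa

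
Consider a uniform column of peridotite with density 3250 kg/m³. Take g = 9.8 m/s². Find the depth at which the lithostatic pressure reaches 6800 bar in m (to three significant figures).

h = P/(ρg) = 6800 bar / (3250 kg/m³ × 9.8 m/s²) = 6.800×10^8 Pa / 31850 Pa/m = 21350 m

21400 m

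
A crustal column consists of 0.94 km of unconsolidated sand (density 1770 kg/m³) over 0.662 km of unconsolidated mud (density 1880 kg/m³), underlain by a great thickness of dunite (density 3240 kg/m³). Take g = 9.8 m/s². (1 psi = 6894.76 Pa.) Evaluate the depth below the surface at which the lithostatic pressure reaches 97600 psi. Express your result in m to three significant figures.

21900 m

Pressure at base of upper layers: 1770×9.8×940 + 1880×9.8×662 = 2.850×10^7 Pa = 4134 psi
Remaining pressure to be supplied by dunite: 6.729×10^8 − 2.850×10^7 = 6.444×10^8 Pa
Additional depth in dunite = 6.444×10^8 Pa / (3240 kg/m³ × 9.8 m/s²) = 20296 m
Total depth = 1602 m + 20296 m = 21898 m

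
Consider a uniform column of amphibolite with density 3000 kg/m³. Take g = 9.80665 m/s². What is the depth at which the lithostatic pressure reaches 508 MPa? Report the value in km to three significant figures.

h = P/(ρg) = 508 MPa / (3000 kg/m³ × 9.80665 m/s²) = 5.080×10^8 Pa / 29420 Pa/m = 17267 m
= 17.267 km

17.3 km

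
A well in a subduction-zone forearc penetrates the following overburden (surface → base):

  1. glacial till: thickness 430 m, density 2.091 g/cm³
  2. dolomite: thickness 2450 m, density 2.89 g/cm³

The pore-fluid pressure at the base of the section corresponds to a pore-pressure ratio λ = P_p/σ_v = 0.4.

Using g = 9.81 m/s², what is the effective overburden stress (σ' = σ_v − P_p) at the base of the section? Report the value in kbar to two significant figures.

Overburden (lithostatic) stress σ_v:
glacial till: 2091 kg/m³ × 9.81 m/s² × 430 m = 8.820×10^6 Pa = 8.820 MPa
dolomite: 2890 kg/m³ × 9.81 m/s² × 2450 m = 6.946×10^7 Pa = 69.46 MPa
Total = 8.820 + 69.46 = 78.280 MPa
Pore pressure P_p = λ·σ_v = 0.4 × 78.28 MPa = 31.31 MPa
Effective stress σ' = σ_v − P_p = 78.28 − 31.31 = 46.968 MPa = 0.46968 kbar

0.47 kbar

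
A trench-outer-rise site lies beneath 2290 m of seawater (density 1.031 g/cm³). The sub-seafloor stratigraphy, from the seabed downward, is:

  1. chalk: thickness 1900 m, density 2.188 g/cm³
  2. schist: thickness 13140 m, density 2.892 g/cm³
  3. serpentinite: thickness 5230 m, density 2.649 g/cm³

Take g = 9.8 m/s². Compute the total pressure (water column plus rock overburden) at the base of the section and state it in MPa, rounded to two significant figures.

570 MPa

seawater: 1031 kg/m³ × 9.8 m/s² × 2290 m = 2.314×10^7 Pa = 23.14 MPa
chalk: 2188 kg/m³ × 9.8 m/s² × 1900 m = 4.074×10^7 Pa = 40.74 MPa
schist: 2892 kg/m³ × 9.8 m/s² × 13140 m = 3.724×10^8 Pa = 372.4 MPa
serpentinite: 2649 kg/m³ × 9.8 m/s² × 5230 m = 1.358×10^8 Pa = 135.8 MPa
Total = 23.14 + 40.74 + 372.4 + 135.8 = 572.06 MPa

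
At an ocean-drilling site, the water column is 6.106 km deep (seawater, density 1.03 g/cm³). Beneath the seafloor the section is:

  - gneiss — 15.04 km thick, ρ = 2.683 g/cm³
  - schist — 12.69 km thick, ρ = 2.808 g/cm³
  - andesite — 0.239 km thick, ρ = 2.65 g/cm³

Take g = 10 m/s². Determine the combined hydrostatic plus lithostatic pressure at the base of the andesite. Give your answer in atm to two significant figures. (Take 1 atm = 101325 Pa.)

seawater: 1030 kg/m³ × 10 m/s² × 6106 m = 6.289×10^7 Pa = 620.7 atm
gneiss: 2683 kg/m³ × 10 m/s² × 15040 m = 4.035×10^8 Pa = 3982 atm
schist: 2808 kg/m³ × 10 m/s² × 12690 m = 3.563×10^8 Pa = 3517 atm
andesite: 2650 kg/m³ × 10 m/s² × 239 m = 6.333×10^6 Pa = 62.51 atm
Total = 620.7 + 3982 + 3517 + 62.51 = 8182.4 atm

8200 atm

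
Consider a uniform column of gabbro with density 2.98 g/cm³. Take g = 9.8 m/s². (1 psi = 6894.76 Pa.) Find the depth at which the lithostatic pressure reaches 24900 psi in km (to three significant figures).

h = P/(ρg) = 24900 psi / (2980 kg/m³ × 9.8 m/s²) = 1.717×10^8 Pa / 29204 Pa/m = 5878.6 m
= 5.8786 km

5.88 km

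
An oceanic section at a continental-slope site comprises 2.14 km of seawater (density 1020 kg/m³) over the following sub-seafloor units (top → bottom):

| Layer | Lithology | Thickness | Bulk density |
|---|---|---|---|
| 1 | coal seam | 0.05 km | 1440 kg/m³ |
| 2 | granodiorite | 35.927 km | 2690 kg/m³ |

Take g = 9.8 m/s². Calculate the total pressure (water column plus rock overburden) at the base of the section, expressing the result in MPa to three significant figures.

969 MPa

seawater: 1020 kg/m³ × 9.8 m/s² × 2140 m = 2.139×10^7 Pa = 21.39 MPa
coal seam: 1440 kg/m³ × 9.8 m/s² × 50 m = 7.056×10^5 Pa = 0.7056 MPa
granodiorite: 2690 kg/m³ × 9.8 m/s² × 35927 m = 9.471×10^8 Pa = 947.1 MPa
Total = 21.39 + 0.7056 + 947.1 = 969.20 MPa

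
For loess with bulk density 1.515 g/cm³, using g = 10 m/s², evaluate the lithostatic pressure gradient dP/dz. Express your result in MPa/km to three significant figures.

dP/dz = ρg = 1515 kg/m³ × 10 m/s² = 15150 Pa/m
= 15150 Pa/m × (1 MPa/km / 1000.0 Pa/m) = 15.150 MPa/km

15.2 MPa/km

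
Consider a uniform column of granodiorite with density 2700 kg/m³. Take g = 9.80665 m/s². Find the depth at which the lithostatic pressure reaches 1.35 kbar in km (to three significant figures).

h = P/(ρg) = 1.35 kbar / (2700 kg/m³ × 9.80665 m/s²) = 1.350×10^8 Pa / 26478 Pa/m = 5098.6 m
= 5.0986 km

5.10 km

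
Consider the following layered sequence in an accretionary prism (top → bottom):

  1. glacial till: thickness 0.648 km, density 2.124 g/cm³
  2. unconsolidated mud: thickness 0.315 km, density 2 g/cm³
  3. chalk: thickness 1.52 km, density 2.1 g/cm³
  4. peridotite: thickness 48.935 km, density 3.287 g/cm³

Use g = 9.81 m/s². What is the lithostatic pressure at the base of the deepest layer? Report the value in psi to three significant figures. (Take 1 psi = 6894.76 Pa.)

glacial till: 2124 kg/m³ × 9.81 m/s² × 648 m = 1.350×10^7 Pa = 1958 psi
unconsolidated mud: 2000 kg/m³ × 9.81 m/s² × 315 m = 6.180×10^6 Pa = 896.4 psi
chalk: 2100 kg/m³ × 9.81 m/s² × 1520 m = 3.131×10^7 Pa = 4542 psi
peridotite: 3287 kg/m³ × 9.81 m/s² × 48935 m = 1.578×10^9 Pa = 2.289×10^5 psi
Total = 1958 + 896.4 + 4542 + 2.289×10^5 = 2.3626×10^5 psi

236000 psi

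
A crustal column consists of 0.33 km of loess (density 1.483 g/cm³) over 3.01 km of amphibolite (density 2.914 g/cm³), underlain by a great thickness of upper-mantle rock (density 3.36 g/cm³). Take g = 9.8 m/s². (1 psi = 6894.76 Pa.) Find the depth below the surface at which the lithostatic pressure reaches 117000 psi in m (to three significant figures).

Pressure at base of upper layers: 1483×9.8×330 + 2914×9.8×3010 = 9.075×10^7 Pa = 13163 psi
Remaining pressure to be supplied by upper-mantle rock: 8.067×10^8 − 9.075×10^7 = 7.159×10^8 Pa
Additional depth in upper-mantle rock = 7.159×10^8 Pa / (3360 kg/m³ × 9.8 m/s²) = 21742 m
Total depth = 3340 m + 21742 m = 25082 m

25100 m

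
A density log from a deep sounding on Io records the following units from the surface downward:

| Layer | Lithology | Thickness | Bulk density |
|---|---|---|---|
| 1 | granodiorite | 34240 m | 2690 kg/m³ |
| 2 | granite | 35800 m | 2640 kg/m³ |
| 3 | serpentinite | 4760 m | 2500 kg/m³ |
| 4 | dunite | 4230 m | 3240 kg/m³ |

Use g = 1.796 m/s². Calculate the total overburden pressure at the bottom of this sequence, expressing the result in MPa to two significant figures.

granodiorite: 2690 kg/m³ × 1.796 m/s² × 34240 m = 1.654×10^8 Pa = 165.4 MPa
granite: 2640 kg/m³ × 1.796 m/s² × 35800 m = 1.697×10^8 Pa = 169.7 MPa
serpentinite: 2500 kg/m³ × 1.796 m/s² × 4760 m = 2.137×10^7 Pa = 21.37 MPa
dunite: 3240 kg/m³ × 1.796 m/s² × 4230 m = 2.461×10^7 Pa = 24.61 MPa
Total = 165.4 + 169.7 + 21.37 + 24.61 = 381.15 MPa

380 MPa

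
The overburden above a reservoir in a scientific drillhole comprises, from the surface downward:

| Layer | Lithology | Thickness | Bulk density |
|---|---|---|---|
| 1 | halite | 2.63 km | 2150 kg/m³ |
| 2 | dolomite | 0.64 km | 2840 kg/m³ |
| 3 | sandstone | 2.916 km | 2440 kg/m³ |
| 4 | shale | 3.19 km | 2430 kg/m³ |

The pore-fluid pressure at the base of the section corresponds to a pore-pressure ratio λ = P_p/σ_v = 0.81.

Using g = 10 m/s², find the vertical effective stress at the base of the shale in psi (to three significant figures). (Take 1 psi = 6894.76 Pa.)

6160 psi

Overburden (lithostatic) stress σ_v:
halite: 2150 kg/m³ × 10 m/s² × 2630 m = 5.654×10^7 Pa = 56.55 MPa
dolomite: 2840 kg/m³ × 10 m/s² × 640 m = 1.818×10^7 Pa = 18.18 MPa
sandstone: 2440 kg/m³ × 10 m/s² × 2916 m = 7.115×10^7 Pa = 71.15 MPa
shale: 2430 kg/m³ × 10 m/s² × 3190 m = 7.752×10^7 Pa = 77.52 MPa
Total = 56.55 + 18.18 + 71.15 + 77.52 = 223.39 MPa
Pore pressure P_p = λ·σ_v = 0.81 × 223.4 MPa = 180.9 MPa
Effective stress σ' = σ_v − P_p = 223.4 − 180.9 = 42.444 MPa = 6156.0 psi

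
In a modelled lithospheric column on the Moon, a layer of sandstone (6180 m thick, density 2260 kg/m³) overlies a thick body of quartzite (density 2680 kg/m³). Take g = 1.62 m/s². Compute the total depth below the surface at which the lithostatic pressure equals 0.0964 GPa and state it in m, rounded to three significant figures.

Pressure at base of upper layers: 2260×1.62×6180 = 2.263×10^7 Pa = 0.02263 GPa
Remaining pressure to be supplied by quartzite: 9.640×10^7 − 2.263×10^7 = 7.377×10^7 Pa
Additional depth in quartzite = 7.377×10^7 Pa / (2680 kg/m³ × 1.62 m/s²) = 16992 m
Total depth = 6180 m + 16992 m = 23172 m

23200 m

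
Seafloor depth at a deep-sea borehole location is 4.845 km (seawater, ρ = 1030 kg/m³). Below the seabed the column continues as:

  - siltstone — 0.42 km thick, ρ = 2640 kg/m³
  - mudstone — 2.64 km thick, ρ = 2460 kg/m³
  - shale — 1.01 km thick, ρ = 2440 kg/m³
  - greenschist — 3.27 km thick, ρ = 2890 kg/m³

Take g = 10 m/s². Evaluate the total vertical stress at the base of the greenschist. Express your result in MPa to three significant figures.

245 MPa

seawater: 1030 kg/m³ × 10 m/s² × 4845 m = 4.990×10^7 Pa = 49.90 MPa
siltstone: 2640 kg/m³ × 10 m/s² × 420 m = 1.109×10^7 Pa = 11.09 MPa
mudstone: 2460 kg/m³ × 10 m/s² × 2640 m = 6.494×10^7 Pa = 64.94 MPa
shale: 2440 kg/m³ × 10 m/s² × 1010 m = 2.464×10^7 Pa = 24.64 MPa
greenschist: 2890 kg/m³ × 10 m/s² × 3270 m = 9.450×10^7 Pa = 94.50 MPa
Total = 49.90 + 11.09 + 64.94 + 24.64 + 94.50 = 245.08 MPa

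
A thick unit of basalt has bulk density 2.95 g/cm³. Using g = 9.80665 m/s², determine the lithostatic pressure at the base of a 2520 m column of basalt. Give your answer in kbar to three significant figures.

0.729 kbar

basalt: 2950 kg/m³ × 9.80665 m/s² × 2520 m = 7.290×10^7 Pa = 0.7290 kbar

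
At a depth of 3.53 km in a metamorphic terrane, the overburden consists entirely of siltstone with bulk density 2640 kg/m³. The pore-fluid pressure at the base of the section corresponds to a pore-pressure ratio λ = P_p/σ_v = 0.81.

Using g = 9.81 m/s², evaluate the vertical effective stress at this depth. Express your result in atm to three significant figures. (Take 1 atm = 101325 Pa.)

Overburden (lithostatic) stress σ_v:
siltstone: 2640 kg/m³ × 9.81 m/s² × 3530 m = 9.142×10^7 Pa = 91.42 MPa
Pore pressure P_p = λ·σ_v = 0.81 × 91.42 MPa = 74.05 MPa
Effective stress σ' = σ_v − P_p = 91.42 − 74.05 = 17.370 MPa = 171.43 atm

171 atm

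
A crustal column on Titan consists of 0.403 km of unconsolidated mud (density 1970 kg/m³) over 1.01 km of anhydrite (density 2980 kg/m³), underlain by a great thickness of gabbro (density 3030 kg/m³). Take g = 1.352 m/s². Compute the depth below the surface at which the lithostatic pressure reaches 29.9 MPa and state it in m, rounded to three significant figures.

Pressure at base of upper layers: 1970×1.352×403 + 2980×1.352×1010 = 5.143×10^6 Pa = 5.143 MPa
Remaining pressure to be supplied by gabbro: 2.990×10^7 − 5.143×10^6 = 2.476×10^7 Pa
Additional depth in gabbro = 2.476×10^7 Pa / (3030 kg/m³ × 1.352 m/s²) = 6043.5 m
Total depth = 1413 m + 6043.5 m = 7456.5 m

7460 m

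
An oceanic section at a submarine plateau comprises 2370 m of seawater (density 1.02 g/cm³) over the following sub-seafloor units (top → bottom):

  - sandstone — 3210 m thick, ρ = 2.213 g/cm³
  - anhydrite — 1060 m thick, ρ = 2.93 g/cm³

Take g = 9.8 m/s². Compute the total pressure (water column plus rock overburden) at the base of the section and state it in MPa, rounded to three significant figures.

124 MPa

seawater: 1020 kg/m³ × 9.8 m/s² × 2370 m = 2.369×10^7 Pa = 23.69 MPa
sandstone: 2213 kg/m³ × 9.8 m/s² × 3210 m = 6.962×10^7 Pa = 69.62 MPa
anhydrite: 2930 kg/m³ × 9.8 m/s² × 1060 m = 3.044×10^7 Pa = 30.44 MPa
Total = 23.69 + 69.62 + 30.44 = 123.74 MPa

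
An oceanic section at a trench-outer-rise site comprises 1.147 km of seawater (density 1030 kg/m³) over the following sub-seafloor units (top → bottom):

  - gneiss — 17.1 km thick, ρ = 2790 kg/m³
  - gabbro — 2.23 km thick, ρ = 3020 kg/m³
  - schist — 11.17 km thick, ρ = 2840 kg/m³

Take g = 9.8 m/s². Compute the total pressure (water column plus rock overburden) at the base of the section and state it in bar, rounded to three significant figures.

seawater: 1030 kg/m³ × 9.8 m/s² × 1147 m = 1.158×10^7 Pa = 115.8 bar
gneiss: 2790 kg/m³ × 9.8 m/s² × 17100 m = 4.675×10^8 Pa = 4675 bar
gabbro: 3020 kg/m³ × 9.8 m/s² × 2230 m = 6.600×10^7 Pa = 660.0 bar
schist: 2840 kg/m³ × 9.8 m/s² × 11170 m = 3.109×10^8 Pa = 3109 bar
Total = 115.8 + 4675 + 660.0 + 3109 = 8560.1 bar

8560 bar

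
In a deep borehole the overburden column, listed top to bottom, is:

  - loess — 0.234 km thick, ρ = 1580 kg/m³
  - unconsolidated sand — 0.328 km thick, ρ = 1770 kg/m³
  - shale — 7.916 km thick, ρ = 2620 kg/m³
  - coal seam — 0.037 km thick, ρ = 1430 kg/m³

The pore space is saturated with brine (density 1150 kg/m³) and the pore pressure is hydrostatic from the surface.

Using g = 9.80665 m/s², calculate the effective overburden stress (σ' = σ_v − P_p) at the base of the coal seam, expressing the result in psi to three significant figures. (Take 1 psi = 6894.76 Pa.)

17000 psi

Overburden (lithostatic) stress σ_v:
loess: 1580 kg/m³ × 9.80665 m/s² × 234 m = 3.626×10^6 Pa = 3.626 MPa
unconsolidated sand: 1770 kg/m³ × 9.80665 m/s² × 328 m = 5.693×10^6 Pa = 5.693 MPa
shale: 2620 kg/m³ × 9.80665 m/s² × 7916 m = 2.034×10^8 Pa = 203.4 MPa
coal seam: 1430 kg/m³ × 9.80665 m/s² × 37 m = 5.189×10^5 Pa = 0.5189 MPa
Total = 3.626 + 5.693 + 203.4 + 0.5189 = 213.23 MPa
Pore pressure P_p = 1150 kg/m³ × 9.80665 m/s² × 8515 m = 9.603×10^7 Pa = 96.03 MPa
Effective stress σ' = σ_v − P_p = 213.2 − 96.03 = 117.20 MPa = 16998 psi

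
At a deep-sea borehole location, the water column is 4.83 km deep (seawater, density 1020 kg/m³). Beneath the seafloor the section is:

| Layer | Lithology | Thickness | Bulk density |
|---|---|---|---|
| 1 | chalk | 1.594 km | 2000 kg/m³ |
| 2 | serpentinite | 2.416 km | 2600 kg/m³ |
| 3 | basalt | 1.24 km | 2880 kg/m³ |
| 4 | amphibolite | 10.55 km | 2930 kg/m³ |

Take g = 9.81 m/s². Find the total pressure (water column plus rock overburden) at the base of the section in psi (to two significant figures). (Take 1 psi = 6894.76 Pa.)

seawater: 1020 kg/m³ × 9.81 m/s² × 4830 m = 4.833×10^7 Pa = 7010 psi
chalk: 2000 kg/m³ × 9.81 m/s² × 1594 m = 3.127×10^7 Pa = 4536 psi
serpentinite: 2600 kg/m³ × 9.81 m/s² × 2416 m = 6.162×10^7 Pa = 8938 psi
basalt: 2880 kg/m³ × 9.81 m/s² × 1240 m = 3.503×10^7 Pa = 5081 psi
amphibolite: 2930 kg/m³ × 9.81 m/s² × 10550 m = 3.032×10^8 Pa = 43982 psi
Total = 7010 + 4536 + 8938 + 5081 + 43982 = 69546 psi

70000 psi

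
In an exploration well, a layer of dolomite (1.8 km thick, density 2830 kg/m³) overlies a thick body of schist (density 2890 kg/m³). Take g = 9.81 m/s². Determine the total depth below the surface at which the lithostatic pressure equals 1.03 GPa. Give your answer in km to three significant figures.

36.4 km

Pressure at base of upper layers: 2830×9.81×1800 = 4.997×10^7 Pa = 0.04997 GPa
Remaining pressure to be supplied by schist: 1.030×10^9 − 4.997×10^7 = 9.800×10^8 Pa
Additional depth in schist = 9.800×10^8 Pa / (2890 kg/m³ × 9.81 m/s²) = 34568 m
Total depth = 1800 m + 34568 m = 36368 m
= 36.368 km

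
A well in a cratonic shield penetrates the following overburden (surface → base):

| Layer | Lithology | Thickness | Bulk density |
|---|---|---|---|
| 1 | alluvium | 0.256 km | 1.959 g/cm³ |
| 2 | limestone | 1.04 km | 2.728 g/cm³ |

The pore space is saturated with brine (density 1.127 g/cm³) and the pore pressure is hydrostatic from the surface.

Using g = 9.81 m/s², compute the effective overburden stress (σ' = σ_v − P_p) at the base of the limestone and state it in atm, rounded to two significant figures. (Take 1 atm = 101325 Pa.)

180 atm

Overburden (lithostatic) stress σ_v:
alluvium: 1959 kg/m³ × 9.81 m/s² × 256 m = 4.920×10^6 Pa = 4.920 MPa
limestone: 2728 kg/m³ × 9.81 m/s² × 1040 m = 2.783×10^7 Pa = 27.83 MPa
Total = 4.920 + 27.83 = 32.752 MPa
Pore pressure P_p = 1127 kg/m³ × 9.81 m/s² × 1296 m = 1.433×10^7 Pa = 14.33 MPa
Effective stress σ' = σ_v − P_p = 32.75 − 14.33 = 18.423 MPa = 181.83 atm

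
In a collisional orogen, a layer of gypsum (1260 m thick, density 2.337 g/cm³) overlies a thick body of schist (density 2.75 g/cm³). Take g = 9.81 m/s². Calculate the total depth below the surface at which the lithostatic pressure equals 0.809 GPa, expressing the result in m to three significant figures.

Pressure at base of upper layers: 2337×9.81×1260 = 2.889×10^7 Pa = 0.02889 GPa
Remaining pressure to be supplied by schist: 8.090×10^8 − 2.889×10^7 = 7.801×10^8 Pa
Additional depth in schist = 7.801×10^8 Pa / (2750 kg/m³ × 9.81 m/s²) = 28917 m
Total depth = 1260 m + 28917 m = 30177 m

30200 m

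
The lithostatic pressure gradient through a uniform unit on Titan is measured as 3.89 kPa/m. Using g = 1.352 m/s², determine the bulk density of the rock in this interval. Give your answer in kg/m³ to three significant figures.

2880 kg/m³

ρ = (dP/dz)/g = 3.89 kPa/m / 1.352 m/s² = 3890.0 Pa/m / 1.352 m/s² = 2877.2 kg/m³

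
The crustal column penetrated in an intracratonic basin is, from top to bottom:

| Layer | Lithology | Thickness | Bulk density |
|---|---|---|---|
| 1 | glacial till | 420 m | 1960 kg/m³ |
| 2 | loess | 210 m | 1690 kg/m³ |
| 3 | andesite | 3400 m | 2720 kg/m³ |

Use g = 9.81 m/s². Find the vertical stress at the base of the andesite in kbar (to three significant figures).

glacial till: 1960 kg/m³ × 9.81 m/s² × 420 m = 8.076×10^6 Pa = 0.08076 kbar
loess: 1690 kg/m³ × 9.81 m/s² × 210 m = 3.482×10^6 Pa = 0.03482 kbar
andesite: 2720 kg/m³ × 9.81 m/s² × 3400 m = 9.072×10^7 Pa = 0.9072 kbar
Total = 0.08076 + 0.03482 + 0.9072 = 1.0228 kbar

1.02 kbar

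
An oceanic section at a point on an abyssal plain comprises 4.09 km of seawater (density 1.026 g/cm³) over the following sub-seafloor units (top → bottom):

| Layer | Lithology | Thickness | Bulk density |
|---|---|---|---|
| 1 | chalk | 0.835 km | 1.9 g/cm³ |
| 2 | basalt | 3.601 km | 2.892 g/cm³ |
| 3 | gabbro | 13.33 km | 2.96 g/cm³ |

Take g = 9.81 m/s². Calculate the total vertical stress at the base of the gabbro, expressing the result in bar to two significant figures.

seawater: 1026 kg/m³ × 9.81 m/s² × 4090 m = 4.117×10^7 Pa = 411.7 bar
chalk: 1900 kg/m³ × 9.81 m/s² × 835 m = 1.556×10^7 Pa = 155.6 bar
basalt: 2892 kg/m³ × 9.81 m/s² × 3601 m = 1.022×10^8 Pa = 1022 bar
gabbro: 2960 kg/m³ × 9.81 m/s² × 13330 m = 3.871×10^8 Pa = 3871 bar
Total = 411.7 + 155.6 + 1022 + 3871 = 5459.6 bar

5500 bar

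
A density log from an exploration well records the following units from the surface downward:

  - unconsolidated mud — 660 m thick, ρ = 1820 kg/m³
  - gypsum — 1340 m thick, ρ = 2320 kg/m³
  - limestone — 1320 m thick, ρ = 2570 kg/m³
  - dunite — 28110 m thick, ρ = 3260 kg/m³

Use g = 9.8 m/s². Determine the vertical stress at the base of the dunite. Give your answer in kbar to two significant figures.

9.7 kbar

unconsolidated mud: 1820 kg/m³ × 9.8 m/s² × 660 m = 1.177×10^7 Pa = 0.1177 kbar
gypsum: 2320 kg/m³ × 9.8 m/s² × 1340 m = 3.047×10^7 Pa = 0.3047 kbar
limestone: 2570 kg/m³ × 9.8 m/s² × 1320 m = 3.325×10^7 Pa = 0.3325 kbar
dunite: 3260 kg/m³ × 9.8 m/s² × 28110 m = 8.981×10^8 Pa = 8.981 kbar
Total = 0.1177 + 0.3047 + 0.3325 + 8.981 = 9.7354 kbar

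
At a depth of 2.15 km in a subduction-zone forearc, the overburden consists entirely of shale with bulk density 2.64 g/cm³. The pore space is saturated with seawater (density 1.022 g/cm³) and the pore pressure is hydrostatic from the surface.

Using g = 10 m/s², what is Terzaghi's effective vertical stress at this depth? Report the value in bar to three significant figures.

348 bar

Overburden (lithostatic) stress σ_v:
shale: 2640 kg/m³ × 10 m/s² × 2150 m = 5.676×10^7 Pa = 56.76 MPa
Pore pressure P_p = 1022 kg/m³ × 10 m/s² × 2150 m = 2.197×10^7 Pa = 21.97 MPa
Effective stress σ' = σ_v − P_p = 56.76 − 21.97 = 34.787 MPa = 347.87 bar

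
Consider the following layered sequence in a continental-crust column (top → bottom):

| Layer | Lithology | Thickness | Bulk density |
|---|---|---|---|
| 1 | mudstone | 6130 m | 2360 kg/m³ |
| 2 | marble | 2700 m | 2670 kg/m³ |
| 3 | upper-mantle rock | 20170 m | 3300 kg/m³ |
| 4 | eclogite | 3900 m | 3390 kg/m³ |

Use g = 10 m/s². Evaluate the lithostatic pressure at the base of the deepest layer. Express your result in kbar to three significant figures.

10.1 kbar

mudstone: 2360 kg/m³ × 10 m/s² × 6130 m = 1.447×10^8 Pa = 1.447 kbar
marble: 2670 kg/m³ × 10 m/s² × 2700 m = 7.209×10^7 Pa = 0.7209 kbar
upper-mantle rock: 3300 kg/m³ × 10 m/s² × 20170 m = 6.656×10^8 Pa = 6.656 kbar
eclogite: 3390 kg/m³ × 10 m/s² × 3900 m = 1.322×10^8 Pa = 1.322 kbar
Total = 1.447 + 0.7209 + 6.656 + 1.322 = 10.146 kbar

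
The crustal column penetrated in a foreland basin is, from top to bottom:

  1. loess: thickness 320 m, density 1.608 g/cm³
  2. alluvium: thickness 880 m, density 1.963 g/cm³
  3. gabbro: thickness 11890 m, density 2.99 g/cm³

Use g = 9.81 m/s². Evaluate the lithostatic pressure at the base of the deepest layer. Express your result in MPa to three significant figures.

loess: 1608 kg/m³ × 9.81 m/s² × 320 m = 5.048×10^6 Pa = 5.048 MPa
alluvium: 1963 kg/m³ × 9.81 m/s² × 880 m = 1.695×10^7 Pa = 16.95 MPa
gabbro: 2990 kg/m³ × 9.81 m/s² × 11890 m = 3.488×10^8 Pa = 348.8 MPa
Total = 5.048 + 16.95 + 348.8 = 370.75 MPa

371 MPa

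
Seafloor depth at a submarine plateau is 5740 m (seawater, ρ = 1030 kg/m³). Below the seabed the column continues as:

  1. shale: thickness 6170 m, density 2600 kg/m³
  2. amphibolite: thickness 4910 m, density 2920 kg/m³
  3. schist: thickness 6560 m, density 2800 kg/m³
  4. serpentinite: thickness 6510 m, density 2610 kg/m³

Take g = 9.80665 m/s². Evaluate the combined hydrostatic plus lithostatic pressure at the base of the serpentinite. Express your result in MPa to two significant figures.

seawater: 1030 kg/m³ × 9.80665 m/s² × 5740 m = 5.798×10^7 Pa = 57.98 MPa
shale: 2600 kg/m³ × 9.80665 m/s² × 6170 m = 1.573×10^8 Pa = 157.3 MPa
amphibolite: 2920 kg/m³ × 9.80665 m/s² × 4910 m = 1.406×10^8 Pa = 140.6 MPa
schist: 2800 kg/m³ × 9.80665 m/s² × 6560 m = 1.801×10^8 Pa = 180.1 MPa
serpentinite: 2610 kg/m³ × 9.80665 m/s² × 6510 m = 1.666×10^8 Pa = 166.6 MPa
Total = 57.98 + 157.3 + 140.6 + 180.1 + 166.6 = 702.65 MPa

700 MPa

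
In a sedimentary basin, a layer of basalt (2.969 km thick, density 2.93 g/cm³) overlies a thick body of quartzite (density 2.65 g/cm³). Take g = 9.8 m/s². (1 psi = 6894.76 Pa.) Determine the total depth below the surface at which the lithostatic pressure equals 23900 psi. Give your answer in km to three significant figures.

Pressure at base of upper layers: 2930×9.8×2969 = 8.525×10^7 Pa = 12365 psi
Remaining pressure to be supplied by quartzite: 1.648×10^8 − 8.525×10^7 = 7.953×10^7 Pa
Additional depth in quartzite = 7.953×10^7 Pa / (2650 kg/m³ × 9.8 m/s²) = 3062.5 m
Total depth = 2969 m + 3062.5 m = 6031.5 m
= 6.0315 km

6.03 km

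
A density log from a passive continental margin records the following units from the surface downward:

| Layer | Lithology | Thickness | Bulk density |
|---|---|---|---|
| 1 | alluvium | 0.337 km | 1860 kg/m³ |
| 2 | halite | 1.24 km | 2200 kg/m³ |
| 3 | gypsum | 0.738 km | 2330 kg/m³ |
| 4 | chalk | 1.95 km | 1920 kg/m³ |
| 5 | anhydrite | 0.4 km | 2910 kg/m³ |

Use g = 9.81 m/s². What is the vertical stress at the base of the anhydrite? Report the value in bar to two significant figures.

980 bar

alluvium: 1860 kg/m³ × 9.81 m/s² × 337 m = 6.149×10^6 Pa = 61.49 bar
halite: 2200 kg/m³ × 9.81 m/s² × 1240 m = 2.676×10^7 Pa = 267.6 bar
gypsum: 2330 kg/m³ × 9.81 m/s² × 738 m = 1.687×10^7 Pa = 168.7 bar
chalk: 1920 kg/m³ × 9.81 m/s² × 1950 m = 3.673×10^7 Pa = 367.3 bar
anhydrite: 2910 kg/m³ × 9.81 m/s² × 400 m = 1.142×10^7 Pa = 114.2 bar
Total = 61.49 + 267.6 + 168.7 + 367.3 + 114.2 = 979.27 bar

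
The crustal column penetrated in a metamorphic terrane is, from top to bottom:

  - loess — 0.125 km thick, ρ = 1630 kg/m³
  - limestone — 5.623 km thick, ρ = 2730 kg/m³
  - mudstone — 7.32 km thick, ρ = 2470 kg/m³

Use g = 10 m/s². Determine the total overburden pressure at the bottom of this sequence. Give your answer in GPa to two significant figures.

0.34 GPa

loess: 1630 kg/m³ × 10 m/s² × 125 m = 2.038×10^6 Pa = 2.037×10^-3 GPa
limestone: 2730 kg/m³ × 10 m/s² × 5623 m = 1.535×10^8 Pa = 0.1535 GPa
mudstone: 2470 kg/m³ × 10 m/s² × 7320 m = 1.808×10^8 Pa = 0.1808 GPa
Total = 2.037×10^-3 + 0.1535 + 0.1808 = 0.33635 GPa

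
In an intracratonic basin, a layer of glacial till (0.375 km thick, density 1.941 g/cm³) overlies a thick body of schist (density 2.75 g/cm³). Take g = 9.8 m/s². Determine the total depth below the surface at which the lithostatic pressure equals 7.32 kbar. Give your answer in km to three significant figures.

27.3 km

Pressure at base of upper layers: 1941×9.8×375 = 7.133×10^6 Pa = 0.07133 kbar
Remaining pressure to be supplied by schist: 7.320×10^8 − 7.133×10^6 = 7.249×10^8 Pa
Additional depth in schist = 7.249×10^8 Pa / (2750 kg/m³ × 9.8 m/s²) = 26897 m
Total depth = 375 m + 26897 m = 27272 m
= 27.272 km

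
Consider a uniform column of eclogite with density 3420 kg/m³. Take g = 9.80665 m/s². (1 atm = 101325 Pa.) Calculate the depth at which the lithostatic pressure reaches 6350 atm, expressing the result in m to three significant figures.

h = P/(ρg) = 6350 atm / (3420 kg/m³ × 9.80665 m/s²) = 6.434×10^8 Pa / 33539 Pa/m = 19184 m

19200 m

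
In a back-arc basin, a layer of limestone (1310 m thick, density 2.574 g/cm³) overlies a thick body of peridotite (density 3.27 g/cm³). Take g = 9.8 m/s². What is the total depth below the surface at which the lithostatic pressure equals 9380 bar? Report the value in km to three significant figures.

29.5 km

Pressure at base of upper layers: 2574×9.8×1310 = 3.305×10^7 Pa = 330.5 bar
Remaining pressure to be supplied by peridotite: 9.380×10^8 − 3.305×10^7 = 9.050×10^8 Pa
Additional depth in peridotite = 9.050×10^8 Pa / (3270 kg/m³ × 9.8 m/s²) = 28239 m
Total depth = 1310 m + 28239 m = 29549 m
= 29.549 km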